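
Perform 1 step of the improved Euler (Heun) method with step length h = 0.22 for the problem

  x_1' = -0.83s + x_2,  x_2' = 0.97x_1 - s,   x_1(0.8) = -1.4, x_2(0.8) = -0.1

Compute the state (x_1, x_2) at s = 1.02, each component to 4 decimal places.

-1.6404, -0.6169

Heun on (x_1,x_2): k1 = f(s_n, state_n); k2 = f(s_n + h, state_n + h·k1); state_{n+1} = state_n + (h/2)·(k1 + k2).
0.800000: (-1.400000, -0.100000)
  k1 = (-0.764000, -2.158000)
  predictor → (-1.568080, -0.574760)
  k2 = (-1.421360, -2.541038)
  → (-1.640390, -0.616894)
(x_1(1.02), x_2(1.02)) ≈ (-1.6404, -0.6169)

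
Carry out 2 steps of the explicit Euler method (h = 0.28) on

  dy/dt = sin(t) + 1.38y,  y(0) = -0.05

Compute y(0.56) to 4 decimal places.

-0.0187

Euler: y_{n+1} = y_n + h·f(t_n, y_n).
t=0.000000, y=-0.050000: f=-0.069000 → y ← -0.050000 + 0.28·(-0.069000) = -0.069320
t=0.280000, y=-0.069320: f=0.180694 → y ← -0.069320 + 0.28·0.180694 = -0.018726
y(0.56) ≈ -0.0187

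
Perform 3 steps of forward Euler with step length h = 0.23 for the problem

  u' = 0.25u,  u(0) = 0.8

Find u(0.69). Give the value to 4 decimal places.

0.9461

Euler: u_{n+1} = u_n + h·f(s_n, u_n).
s=0.000000, u=0.800000: f=0.200000 → u ← 0.800000 + 0.23·0.200000 = 0.846000
s=0.230000, u=0.846000: f=0.211500 → u ← 0.846000 + 0.23·0.211500 = 0.894645
s=0.460000, u=0.894645: f=0.223661 → u ← 0.894645 + 0.23·0.223661 = 0.946087
u(0.69) ≈ 0.9461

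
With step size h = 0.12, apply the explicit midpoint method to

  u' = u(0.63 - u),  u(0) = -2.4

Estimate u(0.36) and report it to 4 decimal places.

Midpoint: k1 = f(s_n, u_n); k2 = f(s_n + h/2, u_n + (h/2)·k1); u_{n+1} = u_n + h·k2.
s=0.000000, u=-2.400000:
  k1 = f(0.000000, -2.400000) = -7.272000
  k2 = f(0.060000, -2.836320) = -9.831593
  u ← -2.400000 + 0.12·(-9.831593) = -3.579791
s=0.120000, u=-3.579791:
  k1 = f(0.120000, -3.579791) = -15.070173
  k2 = f(0.180000, -4.484002) = -22.931190
  u ← -3.579791 + 0.12·(-22.931190) = -6.331534
s=0.240000, u=-6.331534:
  k1 = f(0.240000, -6.331534) = -44.077189
  k2 = f(0.300000, -8.976165) = -86.226528
  u ← -6.331534 + 0.12·(-86.226528) = -16.678717
u(0.36) ≈ -16.6787

-16.6787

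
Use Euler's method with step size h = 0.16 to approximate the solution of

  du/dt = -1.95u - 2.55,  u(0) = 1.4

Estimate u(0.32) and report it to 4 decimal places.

Euler: u_{n+1} = u_n + h·f(t_n, u_n).
t=0.000000, u=1.400000: f=-5.280000 → u ← 1.400000 + 0.16·(-5.280000) = 0.555200
t=0.160000, u=0.555200: f=-3.632640 → u ← 0.555200 + 0.16·(-3.632640) = -0.026022
u(0.32) ≈ -0.0260

-0.0260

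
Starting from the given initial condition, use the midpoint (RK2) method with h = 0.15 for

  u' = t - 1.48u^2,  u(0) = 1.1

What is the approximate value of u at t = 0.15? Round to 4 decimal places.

Midpoint: k1 = f(t_n, u_n); k2 = f(t_n + h/2, u_n + (h/2)·k1); u_{n+1} = u_n + h·k2.
t=0.000000, u=1.100000:
  k1 = f(0.000000, 1.100000) = -1.790800
  k2 = f(0.075000, 0.965690) = -1.305185
  u ← 1.100000 + 0.15·(-1.305185) = 0.904222
u(0.15) ≈ 0.9042

0.9042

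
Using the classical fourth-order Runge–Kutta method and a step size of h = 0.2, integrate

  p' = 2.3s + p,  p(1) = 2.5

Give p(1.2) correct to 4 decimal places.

RK4: k1 = f(s_n, p_n); k2 = f(s_n + h/2, p_n + (h/2)·k1); k3 = f(s_n + h/2, p_n + (h/2)·k2); k4 = f(s_n + h, p_n + h·k3); p_{n+1} = p_n + (h/6)·(k1 + 2k2 + 2k3 + k4).
s=1.000000, p=2.500000:
  k1 = f(1.000000, 2.500000) = 4.800000
  k2 = f(1.100000, 2.980000) = 5.510000
  k3 = f(1.100000, 3.051000) = 5.581000
  k4 = f(1.200000, 3.616200) = 6.376200
  p ← 2.500000 + (0.2/6)·(k1 + 2k2 + 2k3 + k4) = 3.611940
p(1.2) ≈ 3.6119

3.6119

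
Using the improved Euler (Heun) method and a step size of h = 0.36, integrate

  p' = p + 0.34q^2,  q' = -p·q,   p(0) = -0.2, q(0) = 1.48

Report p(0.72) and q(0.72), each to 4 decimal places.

Heun on (p,q): k1 = f(t_n, state_n); k2 = f(t_n + h, state_n + h·k1); state_{n+1} = state_n + (h/2)·(k1 + k2).
0.000000: (-0.200000, 1.480000)
  k1 = (0.544736, 0.296000)
  predictor → (-0.003895, 1.586560)
  k2 = (0.851944, 0.006180)
  → (0.051402, 1.534392)
0.360000: (0.051402, 1.534392)
  k1 = (0.851885, -0.078871)
  predictor → (0.358081, 1.505999)
  k2 = (1.129212, -0.539269)
  → (0.408000, 1.423127)
(p(0.72), q(0.72)) ≈ (0.4080, 1.4231)

0.4080, 1.4231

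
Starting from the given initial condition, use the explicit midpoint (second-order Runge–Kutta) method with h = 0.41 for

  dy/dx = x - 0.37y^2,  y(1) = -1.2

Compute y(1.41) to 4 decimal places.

-0.8909

Midpoint: k1 = f(x_n, y_n); k2 = f(x_n + h/2, y_n + (h/2)·k1); y_{n+1} = y_n + h·k2.
x=1.000000, y=-1.200000:
  k1 = f(1.000000, -1.200000) = 0.467200
  k2 = f(1.205000, -1.104224) = 0.753855
  y ← -1.200000 + 0.41·0.753855 = -0.890919
y(1.41) ≈ -0.8909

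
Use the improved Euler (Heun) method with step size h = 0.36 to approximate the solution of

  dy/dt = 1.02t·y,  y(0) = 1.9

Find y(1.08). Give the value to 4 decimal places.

Heun: k1 = f(t_n, y_n); k2 = f(t_n + h, y_n + h·k1); y_{n+1} = y_n + (h/2)·(k1 + k2).
t=0.000000, y=1.900000:
  k1 = f(0.000000, 1.900000) = 0.000000
  k2 = f(0.360000, 1.900000) = 0.697680
  y ← 1.900000 + (0.36/2)·(0.000000 + 0.697680) = 2.025582
t=0.360000, y=2.025582:
  k1 = f(0.360000, 2.025582) = 0.743794
  k2 = f(0.720000, 2.293348) = 1.684235
  y ← 2.025582 + (0.36/2)·(0.743794 + 1.684235) = 2.462628
t=0.720000, y=2.462628:
  k1 = f(0.720000, 2.462628) = 1.808554
  k2 = f(1.080000, 3.113707) = 3.430060
  y ← 2.462628 + (0.36/2)·(1.808554 + 3.430060) = 3.405578
y(1.08) ≈ 3.4056

3.4056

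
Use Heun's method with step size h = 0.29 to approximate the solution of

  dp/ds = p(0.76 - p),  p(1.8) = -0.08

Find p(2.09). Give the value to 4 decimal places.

Heun: k1 = f(s_n, p_n); k2 = f(s_n + h, p_n + h·k1); p_{n+1} = p_n + (h/2)·(k1 + k2).
s=1.800000, p=-0.080000:
  k1 = f(1.800000, -0.080000) = -0.067200
  k2 = f(2.090000, -0.099488) = -0.085509
  p ← -0.080000 + (0.29/2)·(-0.067200 + (-0.085509)) = -0.102143
p(2.09) ≈ -0.1021

-0.1021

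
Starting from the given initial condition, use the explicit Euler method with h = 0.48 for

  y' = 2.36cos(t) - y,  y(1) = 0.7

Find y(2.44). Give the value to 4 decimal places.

Euler: y_{n+1} = y_n + h·f(t_n, y_n).
t=1.000000, y=0.700000: f=0.575113 → y ← 0.700000 + 0.48·0.575113 = 0.976054
t=1.480000, y=0.976054: f=-0.762069 → y ← 0.976054 + 0.48·(-0.762069) = 0.610261
t=1.960000, y=0.610261: f=-1.505767 → y ← 0.610261 + 0.48·(-1.505767) = -0.112507
y(2.44) ≈ -0.1125

-0.1125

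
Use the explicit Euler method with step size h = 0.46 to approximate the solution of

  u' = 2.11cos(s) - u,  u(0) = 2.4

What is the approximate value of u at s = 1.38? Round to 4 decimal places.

1.7186

Euler: u_{n+1} = u_n + h·f(s_n, u_n).
s=0.000000, u=2.400000: f=-0.290000 → u ← 2.400000 + 0.46·(-0.290000) = 2.266600
s=0.460000, u=2.266600: f=-0.375929 → u ← 2.266600 + 0.46·(-0.375929) = 2.093673
s=0.920000, u=2.093673: f=-0.815392 → u ← 2.093673 + 0.46·(-0.815392) = 1.718592
u(1.38) ≈ 1.7186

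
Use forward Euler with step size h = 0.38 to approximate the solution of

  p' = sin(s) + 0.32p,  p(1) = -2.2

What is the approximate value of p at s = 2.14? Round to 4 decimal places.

-1.9102

Euler: p_{n+1} = p_n + h·f(s_n, p_n).
s=1.000000, p=-2.200000: f=0.137471 → p ← -2.200000 + 0.38·0.137471 = -2.147761
s=1.380000, p=-2.147761: f=0.294570 → p ← -2.147761 + 0.38·0.294570 = -2.035824
s=1.760000, p=-2.035824: f=0.330691 → p ← -2.035824 + 0.38·0.330691 = -1.910162
p(2.14) ≈ -1.9102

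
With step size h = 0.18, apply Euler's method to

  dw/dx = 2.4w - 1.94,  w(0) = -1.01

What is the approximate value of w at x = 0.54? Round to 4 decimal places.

Euler: w_{n+1} = w_n + h·f(x_n, w_n).
x=0.000000, w=-1.010000: f=-4.364000 → w ← -1.010000 + 0.18·(-4.364000) = -1.795520
x=0.180000, w=-1.795520: f=-6.249248 → w ← -1.795520 + 0.18·(-6.249248) = -2.920385
x=0.360000, w=-2.920385: f=-8.948923 → w ← -2.920385 + 0.18·(-8.948923) = -4.531191
w(0.54) ≈ -4.5312

-4.5312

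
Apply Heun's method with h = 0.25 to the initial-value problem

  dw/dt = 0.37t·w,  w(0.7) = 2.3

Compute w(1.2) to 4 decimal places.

Heun: k1 = f(t_n, w_n); k2 = f(t_n + h, w_n + h·k1); w_{n+1} = w_n + (h/2)·(k1 + k2).
t=0.700000, w=2.300000:
  k1 = f(0.700000, 2.300000) = 0.595700
  k2 = f(0.950000, 2.448925) = 0.860797
  w ← 2.300000 + (0.25/2)·(0.595700 + 0.860797) = 2.482062
t=0.950000, w=2.482062:
  k1 = f(0.950000, 2.482062) = 0.872445
  k2 = f(1.200000, 2.700173) = 1.198877
  w ← 2.482062 + (0.25/2)·(0.872445 + 1.198877) = 2.740977
w(1.2) ≈ 2.7410

2.7410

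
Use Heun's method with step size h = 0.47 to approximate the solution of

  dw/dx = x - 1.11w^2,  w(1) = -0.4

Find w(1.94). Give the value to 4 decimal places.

0.7598

Heun: k1 = f(x_n, w_n); k2 = f(x_n + h, w_n + h·k1); w_{n+1} = w_n + (h/2)·(k1 + k2).
x=1.000000, w=-0.400000:
  k1 = f(1.000000, -0.400000) = 0.822400
  k2 = f(1.470000, -0.013472) = 1.469799
  w ← -0.400000 + (0.47/2)·(0.822400 + 1.469799) = 0.138667
x=1.470000, w=0.138667:
  k1 = f(1.470000, 0.138667) = 1.448656
  k2 = f(1.940000, 0.819535) = 1.194482
  w ← 0.138667 + (0.47/2)·(1.448656 + 1.194482) = 0.759804
w(1.94) ≈ 0.7598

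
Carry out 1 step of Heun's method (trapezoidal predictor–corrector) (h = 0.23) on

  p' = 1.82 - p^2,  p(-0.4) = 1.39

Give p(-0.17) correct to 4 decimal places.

1.3724

Heun: k1 = f(x_n, p_n); k2 = f(x_n + h, p_n + h·k1); p_{n+1} = p_n + (h/2)·(k1 + k2).
x=-0.400000, p=1.390000:
  k1 = f(-0.400000, 1.390000) = -0.112100
  k2 = f(-0.170000, 1.364217) = -0.041088
  p ← 1.390000 + (0.23/2)·(-0.112100 + (-0.041088)) = 1.372383
p(-0.17) ≈ 1.3724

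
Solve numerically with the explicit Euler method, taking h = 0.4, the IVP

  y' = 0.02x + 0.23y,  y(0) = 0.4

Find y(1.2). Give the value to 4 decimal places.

Euler: y_{n+1} = y_n + h·f(x_n, y_n).
x=0.000000, y=0.400000: f=0.092000 → y ← 0.400000 + 0.4·0.092000 = 0.436800
x=0.400000, y=0.436800: f=0.108464 → y ← 0.436800 + 0.4·0.108464 = 0.480186
x=0.800000, y=0.480186: f=0.126443 → y ← 0.480186 + 0.4·0.126443 = 0.530763
y(1.2) ≈ 0.5308

0.5308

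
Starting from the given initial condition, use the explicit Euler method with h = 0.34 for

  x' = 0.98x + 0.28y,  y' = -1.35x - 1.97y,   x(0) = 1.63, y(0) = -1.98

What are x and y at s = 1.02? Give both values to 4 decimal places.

Euler on (x,y): x_{n+1} = x_n + h·x', y_{n+1} = y_n + h·y'.
0.000000: (1.630000, -1.980000); f=(1.043000, 1.700100) → (1.984620, -1.401966)
0.340000: (1.984620, -1.401966); f=(1.552377, 0.082636) → (2.512428, -1.373870)
0.680000: (2.512428, -1.373870); f=(2.077496, -0.685255) → (3.218777, -1.606856)
(x(1.02), y(1.02)) ≈ (3.2188, -1.6069)

3.2188, -1.6069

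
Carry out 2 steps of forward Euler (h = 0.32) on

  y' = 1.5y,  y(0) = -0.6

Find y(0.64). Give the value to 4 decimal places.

Euler: y_{n+1} = y_n + h·f(x_n, y_n).
x=0.000000, y=-0.600000: f=-0.900000 → y ← -0.600000 + 0.32·(-0.900000) = -0.888000
x=0.320000, y=-0.888000: f=-1.332000 → y ← -0.888000 + 0.32·(-1.332000) = -1.314240
y(0.64) ≈ -1.3142

-1.3142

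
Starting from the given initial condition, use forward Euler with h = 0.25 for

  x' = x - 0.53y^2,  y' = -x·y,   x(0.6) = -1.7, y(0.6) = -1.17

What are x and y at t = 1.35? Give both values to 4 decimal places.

Euler on (x,y): x_{n+1} = x_n + h·x', y_{n+1} = y_n + h·y'.
0.600000: (-1.700000, -1.170000); f=(-2.425517, -1.989000) → (-2.306379, -1.667250)
0.850000: (-2.306379, -1.667250); f=(-3.779632, -3.845311) → (-3.251287, -2.628578)
1.100000: (-3.251287, -2.628578); f=(-6.913280, -8.546261) → (-4.979607, -4.765143)
(x(1.35), y(1.35)) ≈ (-4.9796, -4.7651)

-4.9796, -4.7651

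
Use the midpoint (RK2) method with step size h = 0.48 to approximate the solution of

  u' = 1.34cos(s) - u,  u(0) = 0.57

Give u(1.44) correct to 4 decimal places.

Midpoint: k1 = f(s_n, u_n); k2 = f(s_n + h/2, u_n + (h/2)·k1); u_{n+1} = u_n + h·k2.
s=0.000000, u=0.570000:
  k1 = f(0.000000, 0.570000) = 0.770000
  k2 = f(0.240000, 0.754800) = 0.546793
  u ← 0.570000 + 0.48·0.546793 = 0.832461
s=0.480000, u=0.832461:
  k1 = f(0.480000, 0.832461) = 0.356113
  k2 = f(0.720000, 0.917928) = 0.089492
  u ← 0.832461 + 0.48·0.089492 = 0.875417
s=0.960000, u=0.875417:
  k1 = f(0.960000, 0.875417) = -0.106900
  k2 = f(1.200000, 0.849761) = -0.364201
  u ← 0.875417 + 0.48·(-0.364201) = 0.700600
u(1.44) ≈ 0.7006

0.7006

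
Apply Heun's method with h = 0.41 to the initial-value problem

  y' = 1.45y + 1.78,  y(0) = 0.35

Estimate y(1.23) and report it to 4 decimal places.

7.5385

Heun: k1 = f(s_n, y_n); k2 = f(s_n + h, y_n + h·k1); y_{n+1} = y_n + (h/2)·(k1 + k2).
s=0.000000, y=0.350000:
  k1 = f(0.000000, 0.350000) = 2.287500
  k2 = f(0.410000, 1.287875) = 3.647419
  y ← 0.350000 + (0.41/2)·(2.287500 + 3.647419) = 1.566658
s=0.410000, y=1.566658:
  k1 = f(0.410000, 1.566658) = 4.051655
  k2 = f(0.820000, 3.227837) = 6.460363
  y ← 1.566658 + (0.41/2)·(4.051655 + 6.460363) = 3.721622
s=0.820000, y=3.721622:
  k1 = f(0.820000, 3.721622) = 7.176352
  k2 = f(1.230000, 6.663926) = 11.442693
  y ← 3.721622 + (0.41/2)·(7.176352 + 11.442693) = 7.538526
y(1.23) ≈ 7.5385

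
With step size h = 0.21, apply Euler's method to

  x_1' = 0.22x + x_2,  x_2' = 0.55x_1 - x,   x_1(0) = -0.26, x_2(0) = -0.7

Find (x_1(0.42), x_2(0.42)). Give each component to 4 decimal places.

Euler on (x_1,x_2): x_1_{n+1} = x_1_n + h·x_1', x_2_{n+1} = x_2_n + h·x_2'.
0.000000: (-0.260000, -0.700000); f=(-0.700000, -0.143000) → (-0.407000, -0.730030)
0.210000: (-0.407000, -0.730030); f=(-0.683830, -0.433850) → (-0.550604, -0.821138)
(x_1(0.42), x_2(0.42)) ≈ (-0.5506, -0.8211)

-0.5506, -0.8211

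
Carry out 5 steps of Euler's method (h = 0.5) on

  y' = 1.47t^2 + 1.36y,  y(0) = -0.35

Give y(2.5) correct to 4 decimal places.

Euler: y_{n+1} = y_n + h·f(t_n, y_n).
t=0.000000, y=-0.350000: f=-0.476000 → y ← -0.350000 + 0.5·(-0.476000) = -0.588000
t=0.500000, y=-0.588000: f=-0.432180 → y ← -0.588000 + 0.5·(-0.432180) = -0.804090
t=1.000000, y=-0.804090: f=0.376438 → y ← -0.804090 + 0.5·0.376438 = -0.615871
t=1.500000, y=-0.615871: f=2.469915 → y ← -0.615871 + 0.5·2.469915 = 0.619086
t=2.000000, y=0.619086: f=6.721957 → y ← 0.619086 + 0.5·6.721957 = 3.980065
y(2.5) ≈ 3.9801

3.9801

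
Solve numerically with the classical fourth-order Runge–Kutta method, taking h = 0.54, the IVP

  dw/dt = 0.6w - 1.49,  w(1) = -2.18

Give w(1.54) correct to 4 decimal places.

-3.9643

RK4: k1 = f(t_n, w_n); k2 = f(t_n + h/2, w_n + (h/2)·k1); k3 = f(t_n + h/2, w_n + (h/2)·k2); k4 = f(t_n + h, w_n + h·k3); w_{n+1} = w_n + (h/6)·(k1 + 2k2 + 2k3 + k4).
t=1.000000, w=-2.180000:
  k1 = f(1.000000, -2.180000) = -2.798000
  k2 = f(1.270000, -2.935460) = -3.251276
  k3 = f(1.270000, -3.057845) = -3.324707
  k4 = f(1.540000, -3.975342) = -3.875205
  w ← -2.180000 + (0.54/6)·(k1 + 2k2 + 2k3 + k4) = -3.964265
w(1.54) ≈ -3.9643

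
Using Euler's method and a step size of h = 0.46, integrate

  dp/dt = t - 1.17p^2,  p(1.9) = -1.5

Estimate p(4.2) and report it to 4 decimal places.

Euler: p_{n+1} = p_n + h·f(t_n, p_n).
t=1.900000, p=-1.500000: f=-0.732500 → p ← -1.500000 + 0.46·(-0.732500) = -1.836950
t=2.360000, p=-1.836950: f=-1.588031 → p ← -1.836950 + 0.46·(-1.588031) = -2.567444
t=2.820000, p=-2.567444: f=-4.892370 → p ← -2.567444 + 0.46·(-4.892370) = -4.817935
t=3.280000, p=-4.817935: f=-23.878617 → p ← -4.817935 + 0.46·(-23.878617) = -15.802098
t=3.740000, p=-15.802098: f=-288.416389 → p ← -15.802098 + 0.46·(-288.416389) = -148.473638
p(4.2) ≈ -148.4736

-148.4736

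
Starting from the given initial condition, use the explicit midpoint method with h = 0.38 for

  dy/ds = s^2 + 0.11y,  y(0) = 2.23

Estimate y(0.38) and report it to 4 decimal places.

2.3389

Midpoint: k1 = f(s_n, y_n); k2 = f(s_n + h/2, y_n + (h/2)·k1); y_{n+1} = y_n + h·k2.
s=0.000000, y=2.230000:
  k1 = f(0.000000, 2.230000) = 0.245300
  k2 = f(0.190000, 2.276607) = 0.286527
  y ← 2.230000 + 0.38·0.286527 = 2.338880
y(0.38) ≈ 2.3389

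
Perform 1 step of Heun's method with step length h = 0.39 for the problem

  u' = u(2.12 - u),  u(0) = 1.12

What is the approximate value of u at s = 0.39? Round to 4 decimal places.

1.5094

Heun: k1 = f(s_n, u_n); k2 = f(s_n + h, u_n + h·k1); u_{n+1} = u_n + (h/2)·(k1 + k2).
s=0.000000, u=1.120000:
  k1 = f(0.000000, 1.120000) = 1.120000
  k2 = f(0.390000, 1.556800) = 0.876790
  u ← 1.120000 + (0.39/2)·(1.120000 + 0.876790) = 1.509374
u(0.39) ≈ 1.5094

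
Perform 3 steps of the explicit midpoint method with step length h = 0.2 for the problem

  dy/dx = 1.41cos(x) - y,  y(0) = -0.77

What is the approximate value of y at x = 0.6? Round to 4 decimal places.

0.1649

Midpoint: k1 = f(x_n, y_n); k2 = f(x_n + h/2, y_n + (h/2)·k1); y_{n+1} = y_n + h·k2.
x=0.000000, y=-0.770000:
  k1 = f(0.000000, -0.770000) = 2.180000
  k2 = f(0.100000, -0.552000) = 1.954956
  y ← -0.770000 + 0.2·1.954956 = -0.379009
x=0.200000, y=-0.379009:
  k1 = f(0.200000, -0.379009) = 1.760903
  k2 = f(0.300000, -0.202919) = 1.549943
  y ← -0.379009 + 0.2·1.549943 = -0.069020
x=0.400000, y=-0.069020:
  k1 = f(0.400000, -0.069020) = 1.367716
  k2 = f(0.500000, 0.067751) = 1.169640
  y ← -0.069020 + 0.2·1.169640 = 0.164908
y(0.6) ≈ 0.1649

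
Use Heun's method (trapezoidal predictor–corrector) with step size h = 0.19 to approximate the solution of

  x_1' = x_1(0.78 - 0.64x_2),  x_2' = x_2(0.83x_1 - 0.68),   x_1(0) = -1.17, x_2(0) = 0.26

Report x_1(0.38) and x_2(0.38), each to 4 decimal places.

Heun on (x_1,x_2): k1 = f(t_n, state_n); k2 = f(t_n + h, state_n + h·k1); state_{n+1} = state_n + (h/2)·(k1 + k2).
0.000000: (-1.170000, 0.260000)
  k1 = (-0.717912, -0.429286)
  predictor → (-1.306403, 0.178436)
  k2 = (-0.869805, -0.314817)
  → (-1.320833, 0.189310)
0.190000: (-1.320833, 0.189310)
  k1 = (-0.870220, -0.336270)
  predictor → (-1.486175, 0.125419)
  k2 = (-1.039924, -0.239992)
  → (-1.502297, 0.134565)
(x_1(0.38), x_2(0.38)) ≈ (-1.5023, 0.1346)

-1.5023, 0.1346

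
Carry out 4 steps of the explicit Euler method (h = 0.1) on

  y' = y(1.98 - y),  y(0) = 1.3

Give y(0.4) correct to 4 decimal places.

1.6126

Euler: y_{n+1} = y_n + h·f(x_n, y_n).
x=0.000000, y=1.300000: f=0.884000 → y ← 1.300000 + 0.1·0.884000 = 1.388400
x=0.100000, y=1.388400: f=0.821377 → y ← 1.388400 + 0.1·0.821377 = 1.470538
x=0.200000, y=1.470538: f=0.749183 → y ← 1.470538 + 0.1·0.749183 = 1.545456
x=0.300000, y=1.545456: f=0.671569 → y ← 1.545456 + 0.1·0.671569 = 1.612613
y(0.4) ≈ 1.6126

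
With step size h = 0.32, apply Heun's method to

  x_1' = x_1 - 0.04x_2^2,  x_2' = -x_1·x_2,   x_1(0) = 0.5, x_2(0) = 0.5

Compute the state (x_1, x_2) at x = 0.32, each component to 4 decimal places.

0.6824, 0.4159

Heun on (x_1,x_2): k1 = f(x_n, state_n); k2 = f(x_n + h, state_n + h·k1); state_{n+1} = state_n + (h/2)·(k1 + k2).
0.000000: (0.500000, 0.500000)
  k1 = (0.490000, -0.250000)
  predictor → (0.656800, 0.420000)
  k2 = (0.649744, -0.275856)
  → (0.682359, 0.415863)
(x_1(0.32), x_2(0.32)) ≈ (0.6824, 0.4159)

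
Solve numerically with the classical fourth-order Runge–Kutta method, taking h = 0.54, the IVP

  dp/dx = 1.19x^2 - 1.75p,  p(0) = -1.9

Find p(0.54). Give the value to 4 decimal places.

-0.6976

RK4: k1 = f(x_n, p_n); k2 = f(x_n + h/2, p_n + (h/2)·k1); k3 = f(x_n + h/2, p_n + (h/2)·k2); k4 = f(x_n + h, p_n + h·k3); p_{n+1} = p_n + (h/6)·(k1 + 2k2 + 2k3 + k4).
x=0.000000, p=-1.900000:
  k1 = f(0.000000, -1.900000) = 3.325000
  k2 = f(0.270000, -1.002250) = 1.840689
  k3 = f(0.270000, -1.403014) = 2.542026
  k4 = f(0.540000, -0.527306) = 1.269790
  p ← -1.900000 + (0.54/6)·(k1 + 2k2 + 2k3 + k4) = -0.697580
p(0.54) ≈ -0.6976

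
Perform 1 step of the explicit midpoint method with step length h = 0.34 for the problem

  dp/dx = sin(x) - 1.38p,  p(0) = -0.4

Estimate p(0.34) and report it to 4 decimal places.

-0.1988

Midpoint: k1 = f(x_n, p_n); k2 = f(x_n + h/2, p_n + (h/2)·k1); p_{n+1} = p_n + h·k2.
x=0.000000, p=-0.400000:
  k1 = f(0.000000, -0.400000) = 0.552000
  k2 = f(0.170000, -0.306160) = 0.591683
  p ← -0.400000 + 0.34·0.591683 = -0.198828
p(0.34) ≈ -0.1988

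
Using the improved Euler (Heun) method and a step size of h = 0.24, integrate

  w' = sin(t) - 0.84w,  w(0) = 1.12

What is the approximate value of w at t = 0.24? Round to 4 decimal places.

0.9455

Heun: k1 = f(t_n, w_n); k2 = f(t_n + h, w_n + h·k1); w_{n+1} = w_n + (h/2)·(k1 + k2).
t=0.000000, w=1.120000:
  k1 = f(0.000000, 1.120000) = -0.940800
  k2 = f(0.240000, 0.894208) = -0.513432
  w ← 1.120000 + (0.24/2)·(-0.940800 + (-0.513432)) = 0.945492
w(0.24) ≈ 0.9455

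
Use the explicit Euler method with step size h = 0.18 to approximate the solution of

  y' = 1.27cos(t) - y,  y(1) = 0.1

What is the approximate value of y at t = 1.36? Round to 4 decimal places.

0.2556

Euler: y_{n+1} = y_n + h·f(t_n, y_n).
t=1.000000, y=0.100000: f=0.586184 → y ← 0.100000 + 0.18·0.586184 = 0.205513
t=1.180000, y=0.205513: f=0.278261 → y ← 0.205513 + 0.18·0.278261 = 0.255600
y(1.36) ≈ 0.2556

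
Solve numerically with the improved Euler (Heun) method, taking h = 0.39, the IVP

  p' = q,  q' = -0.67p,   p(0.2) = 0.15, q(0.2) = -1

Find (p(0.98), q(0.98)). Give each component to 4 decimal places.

Heun on (p,q): k1 = f(s_n, state_n); k2 = f(s_n + h, state_n + h·k1); state_{n+1} = state_n + (h/2)·(k1 + k2).
0.200000: (0.150000, -1.000000)
  k1 = (-1.000000, -0.100500)
  predictor → (-0.240000, -1.039195)
  k2 = (-1.039195, 0.160800)
  → (-0.247643, -0.988241)
0.590000: (-0.247643, -0.988241)
  k1 = (-0.988241, 0.165921)
  predictor → (-0.633057, -0.923532)
  k2 = (-0.923532, 0.424148)
  → (-0.620439, -0.873178)
(p(0.98), q(0.98)) ≈ (-0.6204, -0.8732)

-0.6204, -0.8732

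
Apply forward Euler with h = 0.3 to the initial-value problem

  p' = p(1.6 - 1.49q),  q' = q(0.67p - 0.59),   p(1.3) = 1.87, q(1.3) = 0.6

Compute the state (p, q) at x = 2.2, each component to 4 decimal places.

2.8061, 1.2421

Euler on (p,q): p_{n+1} = p_n + h·p', q_{n+1} = q_n + h·q'.
1.300000: (1.870000, 0.600000); f=(1.320220, 0.397740) → (2.266066, 0.719322)
1.600000: (2.266066, 0.719322); f=(1.196959, 0.667721) → (2.625154, 0.919638)
1.900000: (2.625154, 0.919638); f=(0.603100, 1.074922) → (2.806084, 1.242115)
(p(2.2), q(2.2)) ≈ (2.8061, 1.2421)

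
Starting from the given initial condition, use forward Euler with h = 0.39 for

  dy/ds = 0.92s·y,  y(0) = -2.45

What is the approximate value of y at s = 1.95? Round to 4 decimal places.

-7.9156

Euler: y_{n+1} = y_n + h·f(s_n, y_n).
s=0.000000, y=-2.450000: f=0.000000 → y ← -2.450000 + 0.39·0.000000 = -2.450000
s=0.390000, y=-2.450000: f=-0.879060 → y ← -2.450000 + 0.39·(-0.879060) = -2.792833
s=0.780000, y=-2.792833: f=-2.004137 → y ← -2.792833 + 0.39·(-2.004137) = -3.574447
s=1.170000, y=-3.574447: f=-3.847535 → y ← -3.574447 + 0.39·(-3.847535) = -5.074985
s=1.560000, y=-5.074985: f=-7.283619 → y ← -5.074985 + 0.39·(-7.283619) = -7.915597
y(1.95) ≈ -7.9156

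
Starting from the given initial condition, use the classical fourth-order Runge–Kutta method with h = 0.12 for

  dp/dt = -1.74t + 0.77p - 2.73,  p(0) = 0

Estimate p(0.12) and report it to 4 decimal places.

-0.3561

RK4: k1 = f(t_n, p_n); k2 = f(t_n + h/2, p_n + (h/2)·k1); k3 = f(t_n + h/2, p_n + (h/2)·k2); k4 = f(t_n + h, p_n + h·k3); p_{n+1} = p_n + (h/6)·(k1 + 2k2 + 2k3 + k4).
t=0.000000, p=0.000000:
  k1 = f(0.000000, 0.000000) = -2.730000
  k2 = f(0.060000, -0.163800) = -2.960526
  k3 = f(0.060000, -0.177632) = -2.971176
  k4 = f(0.120000, -0.356541) = -3.213337
  p ← 0.000000 + (0.12/6)·(k1 + 2k2 + 2k3 + k4) = -0.356135
p(0.12) ≈ -0.3561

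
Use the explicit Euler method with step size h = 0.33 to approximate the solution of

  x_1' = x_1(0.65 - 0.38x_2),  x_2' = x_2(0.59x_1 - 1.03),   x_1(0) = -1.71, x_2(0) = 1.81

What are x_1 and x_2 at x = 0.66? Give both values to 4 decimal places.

-1.9255, 0.1962

Euler on (x_1,x_2): x_1_{n+1} = x_1_n + h·x_1', x_2_{n+1} = x_2_n + h·x_2'.
0.000000: (-1.710000, 1.810000); f=(0.064638, -3.690409) → (-1.688669, 0.592165)
0.330000: (-1.688669, 0.592165); f=(-0.717646, -1.199913) → (-1.925493, 0.196194)
(x_1(0.66), x_2(0.66)) ≈ (-1.9255, 0.1962)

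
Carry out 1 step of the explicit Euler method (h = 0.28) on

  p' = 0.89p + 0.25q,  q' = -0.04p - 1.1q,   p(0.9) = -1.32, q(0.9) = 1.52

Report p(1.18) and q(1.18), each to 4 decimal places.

Euler on (p,q): p_{n+1} = p_n + h·p', q_{n+1} = q_n + h·q'.
0.900000: (-1.320000, 1.520000); f=(-0.794800, -1.619200) → (-1.542544, 1.066624)
(p(1.18), q(1.18)) ≈ (-1.5425, 1.0666)

-1.5425, 1.0666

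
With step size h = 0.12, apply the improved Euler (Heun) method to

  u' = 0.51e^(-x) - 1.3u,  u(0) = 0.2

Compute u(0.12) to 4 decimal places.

0.2242

Heun: k1 = f(x_n, u_n); k2 = f(x_n + h, u_n + h·k1); u_{n+1} = u_n + (h/2)·(k1 + k2).
x=0.000000, u=0.200000:
  k1 = f(0.000000, 0.200000) = 0.250000
  k2 = f(0.120000, 0.230000) = 0.153329
  u ← 0.200000 + (0.12/2)·(0.250000 + 0.153329) = 0.224200
u(0.12) ≈ 0.2242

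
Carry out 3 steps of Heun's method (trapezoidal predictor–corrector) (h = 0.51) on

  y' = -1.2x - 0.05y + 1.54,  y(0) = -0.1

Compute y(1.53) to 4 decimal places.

Heun: k1 = f(x_n, y_n); k2 = f(x_n + h, y_n + h·k1); y_{n+1} = y_n + (h/2)·(k1 + k2).
x=0.000000, y=-0.100000:
  k1 = f(0.000000, -0.100000) = 1.545000
  k2 = f(0.510000, 0.687950) = 0.893603
  y ← -0.100000 + (0.51/2)·(1.545000 + 0.893603) = 0.521844
x=0.510000, y=0.521844:
  k1 = f(0.510000, 0.521844) = 0.901908
  k2 = f(1.020000, 0.981817) = 0.266909
  y ← 0.521844 + (0.51/2)·(0.901908 + 0.266909) = 0.819892
x=1.020000, y=0.819892:
  k1 = f(1.020000, 0.819892) = 0.275005
  k2 = f(1.530000, 0.960145) = -0.344007
  y ← 0.819892 + (0.51/2)·(0.275005 + (-0.344007)) = 0.802297
y(1.53) ≈ 0.8023

0.8023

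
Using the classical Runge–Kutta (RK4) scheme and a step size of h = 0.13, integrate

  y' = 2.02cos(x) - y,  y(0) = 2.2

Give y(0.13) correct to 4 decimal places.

2.1773

RK4: k1 = f(x_n, y_n); k2 = f(x_n + h/2, y_n + (h/2)·k1); k3 = f(x_n + h/2, y_n + (h/2)·k2); k4 = f(x_n + h, y_n + h·k3); y_{n+1} = y_n + (h/6)·(k1 + 2k2 + 2k3 + k4).
x=0.000000, y=2.200000:
  k1 = f(0.000000, 2.200000) = -0.180000
  k2 = f(0.065000, 2.188300) = -0.172566
  k3 = f(0.065000, 2.188783) = -0.173049
  k4 = f(0.130000, 2.177504) = -0.174549
  y ← 2.200000 + (0.13/6)·(k1 + 2k2 + 2k3 + k4) = 2.177341
y(0.13) ≈ 2.1773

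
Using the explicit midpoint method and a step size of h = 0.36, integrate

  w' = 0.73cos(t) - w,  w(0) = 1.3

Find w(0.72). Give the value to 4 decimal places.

0.9758

Midpoint: k1 = f(t_n, w_n); k2 = f(t_n + h/2, w_n + (h/2)·k1); w_{n+1} = w_n + h·k2.
t=0.000000, w=1.300000:
  k1 = f(0.000000, 1.300000) = -0.570000
  k2 = f(0.180000, 1.197400) = -0.479194
  w ← 1.300000 + 0.36·(-0.479194) = 1.127490
t=0.360000, w=1.127490:
  k1 = f(0.360000, 1.127490) = -0.444285
  k2 = f(0.540000, 1.047519) = -0.421391
  w ← 1.127490 + 0.36·(-0.421391) = 0.975789
w(0.72) ≈ 0.9758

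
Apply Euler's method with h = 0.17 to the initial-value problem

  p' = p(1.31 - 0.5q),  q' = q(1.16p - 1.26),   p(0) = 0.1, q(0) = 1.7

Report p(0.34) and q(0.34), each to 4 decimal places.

Euler on (p,q): p_{n+1} = p_n + h·p', q_{n+1} = q_n + h·q'.
0.000000: (0.100000, 1.700000); f=(0.046000, -1.944800) → (0.107820, 1.369384)
0.170000: (0.107820, 1.369384); f=(0.067421, -1.554153) → (0.119282, 1.105178)
(p(0.34), q(0.34)) ≈ (0.1193, 1.1052)

0.1193, 1.1052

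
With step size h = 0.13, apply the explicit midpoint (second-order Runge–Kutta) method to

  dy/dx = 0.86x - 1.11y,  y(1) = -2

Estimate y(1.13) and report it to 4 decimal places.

-1.6212

Midpoint: k1 = f(x_n, y_n); k2 = f(x_n + h/2, y_n + (h/2)·k1); y_{n+1} = y_n + h·k2.
x=1.000000, y=-2.000000:
  k1 = f(1.000000, -2.000000) = 3.080000
  k2 = f(1.065000, -1.799800) = 2.913678
  y ← -2.000000 + 0.13·2.913678 = -1.621222
y(1.13) ≈ -1.6212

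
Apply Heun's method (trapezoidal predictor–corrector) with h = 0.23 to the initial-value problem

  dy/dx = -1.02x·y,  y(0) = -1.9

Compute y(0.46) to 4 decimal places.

Heun: k1 = f(x_n, y_n); k2 = f(x_n + h, y_n + h·k1); y_{n+1} = y_n + (h/2)·(k1 + k2).
x=0.000000, y=-1.900000:
  k1 = f(0.000000, -1.900000) = 0.000000
  k2 = f(0.230000, -1.900000) = 0.445740
  y ← -1.900000 + (0.23/2)·(0.000000 + 0.445740) = -1.848740
x=0.230000, y=-1.848740:
  k1 = f(0.230000, -1.848740) = 0.433714
  k2 = f(0.460000, -1.748986) = 0.820624
  y ← -1.848740 + (0.23/2)·(0.433714 + 0.820624) = -1.704491
y(0.46) ≈ -1.7045

-1.7045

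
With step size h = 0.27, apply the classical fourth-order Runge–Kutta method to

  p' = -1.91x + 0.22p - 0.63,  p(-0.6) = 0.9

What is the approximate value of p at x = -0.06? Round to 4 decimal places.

1.0196

RK4: k1 = f(x_n, p_n); k2 = f(x_n + h/2, p_n + (h/2)·k1); k3 = f(x_n + h/2, p_n + (h/2)·k2); k4 = f(x_n + h, p_n + h·k3); p_{n+1} = p_n + (h/6)·(k1 + 2k2 + 2k3 + k4).
x=-0.600000, p=0.900000:
  k1 = f(-0.600000, 0.900000) = 0.714000
  k2 = f(-0.465000, 0.996390) = 0.477356
  k3 = f(-0.465000, 0.964443) = 0.470327
  k4 = f(-0.330000, 1.026988) = 0.226237
  p ← 0.900000 + (0.27/6)·(k1 + 2k2 + 2k3 + k4) = 1.027602
x=-0.330000, p=1.027602:
  k1 = f(-0.330000, 1.027602) = 0.226372
  k2 = f(-0.195000, 1.058162) = -0.024754
  k3 = f(-0.195000, 1.024260) = -0.032213
  k4 = f(-0.060000, 1.018905) = -0.291241
  p ← 1.027602 + (0.27/6)·(k1 + 2k2 + 2k3 + k4) = 1.019556
p(-0.06) ≈ 1.0196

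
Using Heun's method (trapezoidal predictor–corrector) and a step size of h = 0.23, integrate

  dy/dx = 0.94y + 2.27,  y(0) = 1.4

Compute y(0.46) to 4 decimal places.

Heun: k1 = f(x_n, y_n); k2 = f(x_n + h, y_n + h·k1); y_{n+1} = y_n + (h/2)·(k1 + k2).
x=0.000000, y=1.400000:
  k1 = f(0.000000, 1.400000) = 3.586000
  k2 = f(0.230000, 2.224780) = 4.361293
  y ← 1.400000 + (0.23/2)·(3.586000 + 4.361293) = 2.313939
x=0.230000, y=2.313939:
  k1 = f(0.230000, 2.313939) = 4.445102
  k2 = f(0.460000, 3.336312) = 5.406134
  y ← 2.313939 + (0.23/2)·(4.445102 + 5.406134) = 3.446831
y(0.46) ≈ 3.4468

3.4468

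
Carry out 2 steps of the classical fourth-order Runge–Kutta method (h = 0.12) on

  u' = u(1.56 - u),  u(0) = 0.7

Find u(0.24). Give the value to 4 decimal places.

0.8456

RK4: k1 = f(t_n, u_n); k2 = f(t_n + h/2, u_n + (h/2)·k1); k3 = f(t_n + h/2, u_n + (h/2)·k2); k4 = f(t_n + h, u_n + h·k3); u_{n+1} = u_n + (h/6)·(k1 + 2k2 + 2k3 + k4).
t=0.000000, u=0.700000:
  k1 = f(0.000000, 0.700000) = 0.602000
  k2 = f(0.060000, 0.736120) = 0.606475
  k3 = f(0.060000, 0.736388) = 0.606498
  k4 = f(0.120000, 0.772780) = 0.608348
  u ← 0.700000 + (0.12/6)·(k1 + 2k2 + 2k3 + k4) = 0.772726
t=0.120000, u=0.772726:
  k1 = f(0.120000, 0.772726) = 0.608347
  k2 = f(0.180000, 0.809227) = 0.607546
  k3 = f(0.180000, 0.809179) = 0.607549
  k4 = f(0.240000, 0.845632) = 0.604092
  u ← 0.772726 + (0.12/6)·(k1 + 2k2 + 2k3 + k4) = 0.845578
u(0.24) ≈ 0.8456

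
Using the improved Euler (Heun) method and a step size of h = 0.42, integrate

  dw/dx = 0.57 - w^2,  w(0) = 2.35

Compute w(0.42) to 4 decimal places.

Heun: k1 = f(x_n, w_n); k2 = f(x_n + h, w_n + h·k1); w_{n+1} = w_n + (h/2)·(k1 + k2).
x=0.000000, w=2.350000:
  k1 = f(0.000000, 2.350000) = -4.952500
  k2 = f(0.420000, 0.269950) = 0.497127
  w ← 2.350000 + (0.42/2)·(-4.952500 + 0.497127) = 1.414372
w(0.42) ≈ 1.4144

1.4144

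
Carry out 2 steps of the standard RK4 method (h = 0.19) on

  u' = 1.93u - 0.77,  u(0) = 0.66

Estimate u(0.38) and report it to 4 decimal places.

RK4: k1 = f(t_n, u_n); k2 = f(t_n + h/2, u_n + (h/2)·k1); k3 = f(t_n + h/2, u_n + (h/2)·k2); k4 = f(t_n + h, u_n + h·k3); u_{n+1} = u_n + (h/6)·(k1 + 2k2 + 2k3 + k4).
t=0.000000, u=0.660000:
  k1 = f(0.000000, 0.660000) = 0.503800
  k2 = f(0.095000, 0.707861) = 0.596172
  k3 = f(0.095000, 0.716636) = 0.613108
  k4 = f(0.190000, 0.776491) = 0.728627
  u ← 0.660000 + (0.19/6)·(k1 + 2k2 + 2k3 + k4) = 0.775615
t=0.190000, u=0.775615:
  k1 = f(0.190000, 0.775615) = 0.726936
  k2 = f(0.285000, 0.844673) = 0.860220
  k3 = f(0.285000, 0.857335) = 0.884657
  k4 = f(0.380000, 0.943699) = 1.051340
  u ← 0.775615 + (0.19/6)·(k1 + 2k2 + 2k3 + k4) = 0.942436
u(0.38) ≈ 0.9424

0.9424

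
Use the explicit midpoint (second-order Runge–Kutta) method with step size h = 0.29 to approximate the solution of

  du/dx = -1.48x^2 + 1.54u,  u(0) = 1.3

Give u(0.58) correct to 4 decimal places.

Midpoint: k1 = f(x_n, u_n); k2 = f(x_n + h/2, u_n + (h/2)·k1); u_{n+1} = u_n + h·k2.
x=0.000000, u=1.300000:
  k1 = f(0.000000, 1.300000) = 2.002000
  k2 = f(0.145000, 1.590290) = 2.417930
  u ← 1.300000 + 0.29·2.417930 = 2.001200
x=0.290000, u=2.001200:
  k1 = f(0.290000, 2.001200) = 2.957379
  k2 = f(0.435000, 2.430020) = 3.462177
  u ← 2.001200 + 0.29·3.462177 = 3.005231
u(0.58) ≈ 3.0052

3.0052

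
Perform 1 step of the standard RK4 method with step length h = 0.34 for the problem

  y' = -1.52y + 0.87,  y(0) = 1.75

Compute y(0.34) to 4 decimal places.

RK4: k1 = f(s_n, y_n); k2 = f(s_n + h/2, y_n + (h/2)·k1); k3 = f(s_n + h/2, y_n + (h/2)·k2); k4 = f(s_n + h, y_n + h·k3); y_{n+1} = y_n + (h/6)·(k1 + 2k2 + 2k3 + k4).
s=0.000000, y=1.750000:
  k1 = f(0.000000, 1.750000) = -1.790000
  k2 = f(0.170000, 1.445700) = -1.327464
  k3 = f(0.170000, 1.524331) = -1.446983
  k4 = f(0.340000, 1.258026) = -1.042199
  y ← 1.750000 + (0.34/6)·(k1 + 2k2 + 2k3 + k4) = 1.275071
y(0.34) ≈ 1.2751

1.2751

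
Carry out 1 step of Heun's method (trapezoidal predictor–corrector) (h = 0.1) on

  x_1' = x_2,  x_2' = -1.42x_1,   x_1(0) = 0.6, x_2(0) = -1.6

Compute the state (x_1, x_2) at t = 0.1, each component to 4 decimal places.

0.4357, -1.6738

Heun on (x_1,x_2): k1 = f(t_n, state_n); k2 = f(t_n + h, state_n + h·k1); state_{n+1} = state_n + (h/2)·(k1 + k2).
0.000000: (0.600000, -1.600000)
  k1 = (-1.600000, -0.852000)
  predictor → (0.440000, -1.685200)
  k2 = (-1.685200, -0.624800)
  → (0.435740, -1.673840)
(x_1(0.1), x_2(0.1)) ≈ (0.4357, -1.6738)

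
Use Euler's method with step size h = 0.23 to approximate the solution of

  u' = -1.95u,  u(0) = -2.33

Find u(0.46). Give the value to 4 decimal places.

Euler: u_{n+1} = u_n + h·f(x_n, u_n).
x=0.000000, u=-2.330000: f=4.543500 → u ← -2.330000 + 0.23·4.543500 = -1.284995
x=0.230000, u=-1.284995: f=2.505740 → u ← -1.284995 + 0.23·2.505740 = -0.708675
u(0.46) ≈ -0.7087

-0.7087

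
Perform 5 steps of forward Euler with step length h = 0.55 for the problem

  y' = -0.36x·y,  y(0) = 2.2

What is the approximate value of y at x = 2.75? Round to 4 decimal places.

Euler: y_{n+1} = y_n + h·f(x_n, y_n).
x=0.000000, y=2.200000: f=0.000000 → y ← 2.200000 + 0.55·0.000000 = 2.200000
x=0.550000, y=2.200000: f=-0.435600 → y ← 2.200000 + 0.55·(-0.435600) = 1.960420
x=1.100000, y=1.960420: f=-0.776326 → y ← 1.960420 + 0.55·(-0.776326) = 1.533441
x=1.650000, y=1.533441: f=-0.910864 → y ← 1.533441 + 0.55·(-0.910864) = 1.032466
x=2.200000, y=1.032466: f=-0.817713 → y ← 1.032466 + 0.55·(-0.817713) = 0.582724
y(2.75) ≈ 0.5827

0.5827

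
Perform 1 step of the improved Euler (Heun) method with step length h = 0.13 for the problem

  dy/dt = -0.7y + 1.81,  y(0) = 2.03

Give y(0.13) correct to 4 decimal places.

2.0783

Heun: k1 = f(t_n, y_n); k2 = f(t_n + h, y_n + h·k1); y_{n+1} = y_n + (h/2)·(k1 + k2).
t=0.000000, y=2.030000:
  k1 = f(0.000000, 2.030000) = 0.389000
  k2 = f(0.130000, 2.080570) = 0.353601
  y ← 2.030000 + (0.13/2)·(0.389000 + 0.353601) = 2.078269
y(0.13) ≈ 2.0783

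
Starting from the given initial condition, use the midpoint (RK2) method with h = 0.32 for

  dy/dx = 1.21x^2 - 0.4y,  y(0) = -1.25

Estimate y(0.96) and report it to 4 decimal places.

-0.5308

Midpoint: k1 = f(x_n, y_n); k2 = f(x_n + h/2, y_n + (h/2)·k1); y_{n+1} = y_n + h·k2.
x=0.000000, y=-1.250000:
  k1 = f(0.000000, -1.250000) = 0.500000
  k2 = f(0.160000, -1.170000) = 0.498976
  y ← -1.250000 + 0.32·0.498976 = -1.090328
x=0.320000, y=-1.090328:
  k1 = f(0.320000, -1.090328) = 0.560035
  k2 = f(0.480000, -1.000722) = 0.679073
  y ← -1.090328 + 0.32·0.679073 = -0.873024
x=0.640000, y=-0.873024:
  k1 = f(0.640000, -0.873024) = 0.844826
  k2 = f(0.800000, -0.737852) = 1.069541
  y ← -0.873024 + 0.32·1.069541 = -0.530771
y(0.96) ≈ -0.5308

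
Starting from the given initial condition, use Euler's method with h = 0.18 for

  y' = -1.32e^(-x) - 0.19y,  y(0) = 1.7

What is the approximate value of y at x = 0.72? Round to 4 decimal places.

0.7814

Euler: y_{n+1} = y_n + h·f(x_n, y_n).
x=0.000000, y=1.700000: f=-1.643000 → y ← 1.700000 + 0.18·(-1.643000) = 1.404260
x=0.180000, y=1.404260: f=-1.369366 → y ← 1.404260 + 0.18·(-1.369366) = 1.157774
x=0.360000, y=1.157774: f=-1.140910 → y ← 1.157774 + 0.18·(-1.140910) = 0.952410
x=0.540000, y=0.952410: f=-0.950186 → y ← 0.952410 + 0.18·(-0.950186) = 0.781377
y(0.72) ≈ 0.7814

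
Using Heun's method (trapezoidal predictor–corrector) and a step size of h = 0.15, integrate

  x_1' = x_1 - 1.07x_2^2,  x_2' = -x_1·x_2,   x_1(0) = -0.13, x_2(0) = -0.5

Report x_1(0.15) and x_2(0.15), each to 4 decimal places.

-0.1949, -0.5121

Heun on (x_1,x_2): k1 = f(t_n, state_n); k2 = f(t_n + h, state_n + h·k1); state_{n+1} = state_n + (h/2)·(k1 + k2).
0.000000: (-0.130000, -0.500000)
  k1 = (-0.397500, -0.065000)
  predictor → (-0.189625, -0.509750)
  k2 = (-0.467659, -0.096661)
  → (-0.194887, -0.512125)
(x_1(0.15), x_2(0.15)) ≈ (-0.1949, -0.5121)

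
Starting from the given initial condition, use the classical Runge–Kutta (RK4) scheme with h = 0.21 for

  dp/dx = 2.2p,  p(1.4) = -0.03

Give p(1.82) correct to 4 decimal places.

-0.0756

RK4: k1 = f(x_n, p_n); k2 = f(x_n + h/2, p_n + (h/2)·k1); k3 = f(x_n + h/2, p_n + (h/2)·k2); k4 = f(x_n + h, p_n + h·k3); p_{n+1} = p_n + (h/6)·(k1 + 2k2 + 2k3 + k4).
x=1.400000, p=-0.030000:
  k1 = f(1.400000, -0.030000) = -0.066000
  k2 = f(1.505000, -0.036930) = -0.081246
  k3 = f(1.505000, -0.038531) = -0.084768
  k4 = f(1.610000, -0.047801) = -0.105163
  p ← -0.030000 + (0.21/6)·(k1 + 2k2 + 2k3 + k4) = -0.047612
x=1.610000, p=-0.047612:
  k1 = f(1.610000, -0.047612) = -0.104746
  k2 = f(1.715000, -0.058610) = -0.128942
  k3 = f(1.715000, -0.061151) = -0.134531
  k4 = f(1.820000, -0.075863) = -0.166899
  p ← -0.047612 + (0.21/6)·(k1 + 2k2 + 2k3 + k4) = -0.075562
p(1.82) ≈ -0.0756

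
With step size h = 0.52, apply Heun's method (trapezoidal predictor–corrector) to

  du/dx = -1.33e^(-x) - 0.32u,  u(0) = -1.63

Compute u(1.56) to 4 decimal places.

Heun: k1 = f(x_n, u_n); k2 = f(x_n + h, u_n + h·k1); u_{n+1} = u_n + (h/2)·(k1 + k2).
x=0.000000, u=-1.630000:
  k1 = f(0.000000, -1.630000) = -0.808400
  k2 = f(0.520000, -2.050368) = -0.134595
  u ← -1.630000 + (0.52/2)·(-0.808400 + (-0.134595)) = -1.875179
x=0.520000, u=-1.875179:
  k1 = f(0.520000, -1.875179) = -0.190655
  k2 = f(1.040000, -1.974319) = 0.161687
  u ← -1.875179 + (0.52/2)·(-0.190655 + 0.161687) = -1.882710
x=1.040000, u=-1.882710:
  k1 = f(1.040000, -1.882710) = 0.132373
  k2 = f(1.560000, -1.813876) = 0.300959
  u ← -1.882710 + (0.52/2)·(0.132373 + 0.300959) = -1.770044
u(1.56) ≈ -1.7700

-1.7700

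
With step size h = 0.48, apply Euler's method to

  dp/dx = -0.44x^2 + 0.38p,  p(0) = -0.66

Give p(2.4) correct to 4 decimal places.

-3.1743

Euler: p_{n+1} = p_n + h·f(x_n, p_n).
x=0.000000, p=-0.660000: f=-0.250800 → p ← -0.660000 + 0.48·(-0.250800) = -0.780384
x=0.480000, p=-0.780384: f=-0.397922 → p ← -0.780384 + 0.48·(-0.397922) = -0.971387
x=0.960000, p=-0.971387: f=-0.774631 → p ← -0.971387 + 0.48·(-0.774631) = -1.343209
x=1.440000, p=-1.343209: f=-1.422804 → p ← -1.343209 + 0.48·(-1.422804) = -2.026155
x=1.920000, p=-2.026155: f=-2.391955 → p ← -2.026155 + 0.48·(-2.391955) = -3.174293
p(2.4) ≈ -3.1743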